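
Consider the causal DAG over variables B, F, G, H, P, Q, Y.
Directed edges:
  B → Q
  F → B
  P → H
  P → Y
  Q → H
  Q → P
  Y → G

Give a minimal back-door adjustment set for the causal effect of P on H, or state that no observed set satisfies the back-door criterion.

P→H: minimal back-door set {Q}.

desc(P)\{P}={G,H,Y}; candidates ⊆ {B,F,Q}.
size 0: {}; under {} P still reaches {B,F,H,Q} ∋ H.
{Q}: P⊥H given {Q} in G with P→· removed — back-door holds.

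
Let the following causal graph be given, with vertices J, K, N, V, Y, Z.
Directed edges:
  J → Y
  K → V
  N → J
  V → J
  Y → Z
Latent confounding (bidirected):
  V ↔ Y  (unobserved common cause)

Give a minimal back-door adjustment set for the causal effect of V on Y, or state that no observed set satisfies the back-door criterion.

desc(V)\{V}={J,Y,Z}; candidates ⊆ {K,N}.
V↔Y: latent back-door arc(s) into V.
size 0: {}; under {} V still reaches {K,Y,Z} ∋ Y.
size 1: {K}, {N}; under {K} V still reaches {Y,Z} ∋ Y.
size 2: {K,N}; under {K,N} V still reaches {Y,Z} ∋ Y.
V↔Y cannot be blocked by any observed set — no back-door set.

V→Y: no observed back-door set.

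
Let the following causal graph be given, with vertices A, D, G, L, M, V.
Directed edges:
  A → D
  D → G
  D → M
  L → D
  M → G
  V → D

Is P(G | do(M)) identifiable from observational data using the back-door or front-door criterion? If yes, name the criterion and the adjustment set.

P(G|do(M)): backdoor, adjust for {D}.

desc(M)\{M}={G}; candidates ⊆ {A,D,L,V}.
size 0: {}; under {} M still reaches {A,D,G,L,V} ∋ G.
{D}: M⊥G given {D} in G with M→· removed — back-door holds.
P(G|do(M)) = Σ_{D} P(G|M,D)·P(D).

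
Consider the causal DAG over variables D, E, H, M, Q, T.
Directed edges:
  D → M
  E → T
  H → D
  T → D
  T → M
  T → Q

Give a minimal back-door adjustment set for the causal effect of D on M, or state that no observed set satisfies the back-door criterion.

D→M: minimal back-door set {T}.

desc(D)\{D}={M}; candidates ⊆ {E,H,Q,T}.
size 0: {}; under {} D still reaches {E,H,M,Q,T} ∋ M.
{T}: D⊥M given {T} in G with D→· removed — back-door holds.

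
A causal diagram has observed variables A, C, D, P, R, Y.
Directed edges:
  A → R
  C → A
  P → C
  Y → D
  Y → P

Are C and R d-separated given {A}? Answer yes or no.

Yes — C ⊥ R | {A}.

Bayes-Ball from C | {A} reaches {D,P,Y}.
R ∉ reach(C|{A}) ⇒ C ⊥ R | {A}.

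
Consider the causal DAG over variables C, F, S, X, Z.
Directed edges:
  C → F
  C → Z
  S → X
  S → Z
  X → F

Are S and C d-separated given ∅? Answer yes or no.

Yes — S ⊥ C | ∅.

Bayes-Ball from S | ∅ reaches {F,X,Z}.
C ∉ reach(S|∅) ⇒ S ⊥ C | ∅.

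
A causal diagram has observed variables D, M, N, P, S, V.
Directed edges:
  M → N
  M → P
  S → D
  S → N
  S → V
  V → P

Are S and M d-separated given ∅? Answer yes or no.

Yes — S ⊥ M | ∅.

Bayes-Ball from S | ∅ reaches {D,N,P,V}.
M ∉ reach(S|∅) ⇒ S ⊥ M | ∅.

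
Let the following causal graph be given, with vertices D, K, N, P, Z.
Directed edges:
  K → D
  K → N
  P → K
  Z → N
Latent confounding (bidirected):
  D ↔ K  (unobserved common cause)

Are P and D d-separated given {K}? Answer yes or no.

No — P and D are d-connected given {K}.

Bayes-Ball from P | {K} reaches {D}.
D ∈ reach(P|{K}) ⇒ P ⊥̸ D | {K}.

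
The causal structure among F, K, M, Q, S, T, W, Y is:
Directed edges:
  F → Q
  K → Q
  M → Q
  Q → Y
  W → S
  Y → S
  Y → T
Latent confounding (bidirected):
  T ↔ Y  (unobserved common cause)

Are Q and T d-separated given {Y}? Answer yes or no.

No — Q and T are d-connected given {Y}.

Bayes-Ball from Q | {Y} reaches {F,K,M,T}.
T ∈ reach(Q|{Y}) ⇒ Q ⊥̸ T | {Y}.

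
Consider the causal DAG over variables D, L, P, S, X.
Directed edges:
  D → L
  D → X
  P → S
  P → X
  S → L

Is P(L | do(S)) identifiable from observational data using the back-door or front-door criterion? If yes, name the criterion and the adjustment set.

P(L|do(S)): backdoor, adjust for ∅.

desc(S)\{S}={L}; candidates ⊆ {D,P,X}.
∅: S⊥L given ∅ in G with S→· removed — back-door holds.
P(L|do(S)) = P(L|S) — no adjustment needed.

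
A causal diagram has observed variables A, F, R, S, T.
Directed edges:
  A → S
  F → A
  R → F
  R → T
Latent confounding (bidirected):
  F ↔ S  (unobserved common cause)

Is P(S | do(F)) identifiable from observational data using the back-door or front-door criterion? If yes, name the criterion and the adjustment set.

P(S|do(F)): frontdoor, adjust for {A}.

desc(F)\{F}={A,S}; candidates ⊆ {R,T}.
F↔S: latent back-door arc(s) into F.
size 0: {}; under {} F still reaches {R,S,T} ∋ S.
size 1: {R}, {T}; under {R} F still reaches {S} ∋ S.
size 2: {R,T}; under {R,T} F still reaches {S} ∋ S.
F↔S cannot be blocked by any observed set — no back-door set.
{A}: (i) intercepts every directed F→S path; (ii) no back-door F→{A}; (iii) {F} blocks every back-door {A}→S. Front-door holds.
P(S|do(F)) = Σ_{A} P(A|F) Σ_{F'} P(S|A,F')P(F').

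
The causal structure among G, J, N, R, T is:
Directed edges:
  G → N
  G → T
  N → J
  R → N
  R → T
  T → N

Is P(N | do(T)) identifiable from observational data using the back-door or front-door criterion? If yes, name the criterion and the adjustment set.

P(N|do(T)): backdoor, adjust for {G, R}.

desc(T)\{T}={J,N}; candidates ⊆ {G,R}.
size 0: {}; under {} T still reaches {G,J,N,R} ∋ N.
size 1: {G}, {R}; under {G} T still reaches {J,N,R} ∋ N.
{G,R}: T⊥N given {G,R} in G with T→· removed — back-door holds.
P(N|do(T)) = Σ_{G,R} P(N|T,G,R)·P(G,R).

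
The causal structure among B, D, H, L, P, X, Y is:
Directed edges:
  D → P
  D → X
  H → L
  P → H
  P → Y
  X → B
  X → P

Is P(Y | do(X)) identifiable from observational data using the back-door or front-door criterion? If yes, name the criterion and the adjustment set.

desc(X)\{X}={B,H,L,P,Y}; candidates ⊆ {D}.
size 0: {}; under {} X still reaches {D,H,L,P,Y} ∋ Y.
{D}: X⊥Y given {D} in G with X→· removed — back-door holds.
P(Y|do(X)) = Σ_{D} P(Y|X,D)·P(D).

P(Y|do(X)): backdoor, adjust for {D}.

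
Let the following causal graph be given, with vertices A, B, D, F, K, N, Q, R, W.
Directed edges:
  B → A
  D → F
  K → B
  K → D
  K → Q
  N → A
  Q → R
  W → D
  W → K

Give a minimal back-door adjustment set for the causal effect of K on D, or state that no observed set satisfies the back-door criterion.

desc(K)\{K}={A,B,D,F,Q,R}; candidates ⊆ {N,W}.
size 0: {}; under {} K still reaches {D,F,W} ∋ D.
{W}: K⊥D given {W} in G with K→· removed — back-door holds.

K→D: minimal back-door set {W}.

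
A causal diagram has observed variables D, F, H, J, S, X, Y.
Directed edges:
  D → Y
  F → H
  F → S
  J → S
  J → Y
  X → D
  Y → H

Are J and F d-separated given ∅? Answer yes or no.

Bayes-Ball from J | ∅ reaches {H,S,Y}.
F ∉ reach(J|∅) ⇒ J ⊥ F | ∅.

Yes — J ⊥ F | ∅.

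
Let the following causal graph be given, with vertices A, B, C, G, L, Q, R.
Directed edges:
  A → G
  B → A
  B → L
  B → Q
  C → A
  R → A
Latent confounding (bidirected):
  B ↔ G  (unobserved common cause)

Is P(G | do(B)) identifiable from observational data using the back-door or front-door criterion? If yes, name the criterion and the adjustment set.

desc(B)\{B}={A,G,L,Q}; candidates ⊆ {C,R}.
B↔G: latent back-door arc(s) into B.
size 0: {}; under {} B still reaches {G} ∋ G.
size 1: {C}, {R}; under {C} B still reaches {G} ∋ G.
size 2: {C,R}; under {C,R} B still reaches {G} ∋ G.
B↔G cannot be blocked by any observed set — no back-door set.
{A}: (i) intercepts every directed B→G path; (ii) no back-door B→{A}; (iii) {B} blocks every back-door {A}→G. Front-door holds.
P(G|do(B)) = Σ_{A} P(A|B) Σ_{B'} P(G|A,B')P(B').

P(G|do(B)): frontdoor, adjust for {A}.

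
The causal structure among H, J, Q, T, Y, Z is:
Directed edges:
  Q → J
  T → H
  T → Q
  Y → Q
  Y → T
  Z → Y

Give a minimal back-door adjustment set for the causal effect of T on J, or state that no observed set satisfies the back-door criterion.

T→J: minimal back-door set {Y}.

desc(T)\{T}={H,J,Q}; candidates ⊆ {Y,Z}.
size 0: {}; under {} T still reaches {J,Q,Y,Z} ∋ J.
{Y}: T⊥J given {Y} in G with T→· removed — back-door holds.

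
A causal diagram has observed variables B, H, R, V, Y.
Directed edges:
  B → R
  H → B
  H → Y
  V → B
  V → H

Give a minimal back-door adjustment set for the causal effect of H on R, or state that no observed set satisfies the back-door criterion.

desc(H)\{H}={B,R,Y}; candidates ⊆ {V}.
size 0: {}; under {} H still reaches {B,R,V} ∋ R.
{V}: H⊥R given {V} in G with H→· removed — back-door holds.

H→R: minimal back-door set {V}.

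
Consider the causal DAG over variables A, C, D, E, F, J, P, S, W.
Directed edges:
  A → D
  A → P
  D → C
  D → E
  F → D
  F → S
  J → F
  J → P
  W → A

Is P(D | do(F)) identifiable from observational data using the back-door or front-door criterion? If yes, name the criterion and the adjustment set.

P(D|do(F)): backdoor, adjust for ∅.

desc(F)\{F}={C,D,E,S}; candidates ⊆ {A,J,P,W}.
∅: F⊥D given ∅ in G with F→· removed — back-door holds.
P(D|do(F)) = P(D|F) — no adjustment needed.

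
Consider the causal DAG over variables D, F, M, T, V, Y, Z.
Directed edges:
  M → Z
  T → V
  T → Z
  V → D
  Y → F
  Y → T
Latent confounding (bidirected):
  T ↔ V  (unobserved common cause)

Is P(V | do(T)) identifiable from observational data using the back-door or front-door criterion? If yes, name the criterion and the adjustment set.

desc(T)\{T}={D,V,Z}; candidates ⊆ {F,M,Y}.
T↔V: latent back-door arc(s) into T.
size 0: {}; under {} T still reaches {D,F,V,Y} ∋ V.
size 1: {F}, {M}, {Y}; under {F} T still reaches {D,V,Y} ∋ V.
size 2: {F,M}, {F,Y}, {M,Y}; under {F,M} T still reaches {D,V,Y} ∋ V.
T↔V cannot be blocked by any observed set — no back-door set.
No mediator lies on a directed T→…→V path.
Neither criterion identifies P(V|do(T)) in this graph.

P(V|do(T)): not identifiable (no BD/FD set).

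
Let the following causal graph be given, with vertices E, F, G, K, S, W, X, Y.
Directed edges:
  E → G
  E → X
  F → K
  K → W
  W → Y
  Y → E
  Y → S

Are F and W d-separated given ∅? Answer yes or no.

Bayes-Ball from F | ∅ reaches {E,G,K,S,W,X,Y}.
W ∈ reach(F|∅) ⇒ F ⊥̸ W | ∅.

No — F and W are d-connected given ∅.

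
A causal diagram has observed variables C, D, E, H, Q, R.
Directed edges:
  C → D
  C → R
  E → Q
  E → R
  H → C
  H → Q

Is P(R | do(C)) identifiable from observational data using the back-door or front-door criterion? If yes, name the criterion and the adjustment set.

P(R|do(C)): backdoor, adjust for ∅.

desc(C)\{C}={D,R}; candidates ⊆ {E,H,Q}.
∅: C⊥R given ∅ in G with C→· removed — back-door holds.
P(R|do(C)) = P(R|C) — no adjustment needed.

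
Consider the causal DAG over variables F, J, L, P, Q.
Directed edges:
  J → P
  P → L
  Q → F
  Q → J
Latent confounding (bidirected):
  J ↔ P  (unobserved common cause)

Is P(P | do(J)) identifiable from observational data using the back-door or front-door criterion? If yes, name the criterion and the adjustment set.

P(P|do(J)): not identifiable (no BD/FD set).

desc(J)\{J}={L,P}; candidates ⊆ {F,Q}.
J↔P: latent back-door arc(s) into J.
size 0: {}; under {} J still reaches {F,L,P,Q} ∋ P.
size 1: {F}, {Q}; under {F} J still reaches {L,P,Q} ∋ P.
size 2: {F,Q}; under {F,Q} J still reaches {L,P} ∋ P.
J↔P cannot be blocked by any observed set — no back-door set.
No mediator lies on a directed J→…→P path.
Neither criterion identifies P(P|do(J)) in this graph.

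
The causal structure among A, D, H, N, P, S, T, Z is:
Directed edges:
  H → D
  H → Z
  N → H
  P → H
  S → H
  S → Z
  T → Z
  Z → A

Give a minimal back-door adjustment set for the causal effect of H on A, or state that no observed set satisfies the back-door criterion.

H→A: minimal back-door set {S}.

desc(H)\{H}={A,D,Z}; candidates ⊆ {N,P,S,T}.
size 0: {}; under {} H still reaches {A,N,P,S,Z} ∋ A.
{S}: H⊥A given {S} in G with H→· removed — back-door holds.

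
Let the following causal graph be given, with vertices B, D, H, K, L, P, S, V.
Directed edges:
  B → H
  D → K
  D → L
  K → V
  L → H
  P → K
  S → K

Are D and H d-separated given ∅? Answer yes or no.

Bayes-Ball from D | ∅ reaches {H,K,L,V}.
H ∈ reach(D|∅) ⇒ D ⊥̸ H | ∅.

No — D and H are d-connected given ∅.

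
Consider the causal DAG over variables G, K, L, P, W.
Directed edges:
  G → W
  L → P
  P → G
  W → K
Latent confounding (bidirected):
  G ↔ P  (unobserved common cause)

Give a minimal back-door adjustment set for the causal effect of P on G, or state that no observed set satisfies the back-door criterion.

P→G: no observed back-door set.

desc(P)\{P}={G,K,W}; candidates ⊆ {L}.
P↔G: latent back-door arc(s) into P.
size 0: {}; under {} P still reaches {G,K,L,W} ∋ G.
size 1: {L}; under {L} P still reaches {G,K,W} ∋ G.
P↔G cannot be blocked by any observed set — no back-door set.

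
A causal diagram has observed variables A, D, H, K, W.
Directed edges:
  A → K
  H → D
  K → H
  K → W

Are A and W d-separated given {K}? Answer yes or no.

Bayes-Ball from A | {K} reaches ∅.
W ∉ reach(A|{K}) ⇒ A ⊥ W | {K}.

Yes — A ⊥ W | {K}.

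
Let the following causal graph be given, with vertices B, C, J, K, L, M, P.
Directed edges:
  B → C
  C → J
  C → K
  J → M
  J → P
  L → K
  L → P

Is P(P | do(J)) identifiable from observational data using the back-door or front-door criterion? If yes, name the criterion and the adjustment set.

desc(J)\{J}={M,P}; candidates ⊆ {B,C,K,L}.
∅: J⊥P given ∅ in G with J→· removed — back-door holds.
P(P|do(J)) = P(P|J) — no adjustment needed.

P(P|do(J)): backdoor, adjust for ∅.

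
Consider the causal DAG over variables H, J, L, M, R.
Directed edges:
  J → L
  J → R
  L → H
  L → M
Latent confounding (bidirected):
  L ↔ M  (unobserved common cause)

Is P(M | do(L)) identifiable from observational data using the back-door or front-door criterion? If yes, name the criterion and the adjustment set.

P(M|do(L)): not identifiable (no BD/FD set).

desc(L)\{L}={H,M}; candidates ⊆ {J,R}.
L↔M: latent back-door arc(s) into L.
size 0: {}; under {} L still reaches {J,M,R} ∋ M.
size 1: {J}, {R}; under {J} L still reaches {M} ∋ M.
size 2: {J,R}; under {J,R} L still reaches {M} ∋ M.
L↔M cannot be blocked by any observed set — no back-door set.
No mediator lies on a directed L→…→M path.
Neither criterion identifies P(M|do(L)) in this graph.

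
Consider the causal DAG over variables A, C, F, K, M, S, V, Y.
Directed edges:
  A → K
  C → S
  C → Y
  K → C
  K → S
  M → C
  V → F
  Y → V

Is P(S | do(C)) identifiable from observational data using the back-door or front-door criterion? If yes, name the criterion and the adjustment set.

P(S|do(C)): backdoor, adjust for {K}.

desc(C)\{C}={F,S,V,Y}; candidates ⊆ {A,K,M}.
size 0: {}; under {} C still reaches {A,K,M,S} ∋ S.
{K}: C⊥S given {K} in G with C→· removed — back-door holds.
P(S|do(C)) = Σ_{K} P(S|C,K)·P(K).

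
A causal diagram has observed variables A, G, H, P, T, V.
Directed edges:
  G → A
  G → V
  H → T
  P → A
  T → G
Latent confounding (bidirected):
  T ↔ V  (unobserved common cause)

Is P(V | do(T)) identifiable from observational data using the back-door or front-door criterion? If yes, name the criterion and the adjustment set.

desc(T)\{T}={A,G,V}; candidates ⊆ {H,P}.
T↔V: latent back-door arc(s) into T.
size 0: {}; under {} T still reaches {H,V} ∋ V.
size 1: {H}, {P}; under {H} T still reaches {V} ∋ V.
size 2: {H,P}; under {H,P} T still reaches {V} ∋ V.
T↔V cannot be blocked by any observed set — no back-door set.
{G}: (i) intercepts every directed T→V path; (ii) no back-door T→{G}; (iii) {T} blocks every back-door {G}→V. Front-door holds.
P(V|do(T)) = Σ_{G} P(G|T) Σ_{T'} P(V|G,T')P(T').

P(V|do(T)): frontdoor, adjust for {G}.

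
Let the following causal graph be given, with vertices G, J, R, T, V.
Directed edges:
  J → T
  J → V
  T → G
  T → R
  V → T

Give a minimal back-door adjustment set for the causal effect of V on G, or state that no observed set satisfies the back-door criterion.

V→G: minimal back-door set {J}.

desc(V)\{V}={G,R,T}; candidates ⊆ {J}.
size 0: {}; under {} V still reaches {G,J,R,T} ∋ G.
{J}: V⊥G given {J} in G with V→· removed — back-door holds.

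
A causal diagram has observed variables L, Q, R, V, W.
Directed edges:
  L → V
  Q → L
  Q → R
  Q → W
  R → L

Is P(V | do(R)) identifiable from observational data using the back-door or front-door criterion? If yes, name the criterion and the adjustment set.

desc(R)\{R}={L,V}; candidates ⊆ {Q,W}.
size 0: {}; under {} R still reaches {L,Q,V,W} ∋ V.
{Q}: R⊥V given {Q} in G with R→· removed — back-door holds.
P(V|do(R)) = Σ_{Q} P(V|R,Q)·P(Q).

P(V|do(R)): backdoor, adjust for {Q}.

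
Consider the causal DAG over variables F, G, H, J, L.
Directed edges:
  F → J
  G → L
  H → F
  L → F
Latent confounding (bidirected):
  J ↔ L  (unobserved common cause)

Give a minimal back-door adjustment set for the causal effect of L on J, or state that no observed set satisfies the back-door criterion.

L→J: no observed back-door set.

desc(L)\{L}={F,J}; candidates ⊆ {G,H}.
L↔J: latent back-door arc(s) into L.
size 0: {}; under {} L still reaches {G,J} ∋ J.
size 1: {G}, {H}; under {G} L still reaches {J} ∋ J.
size 2: {G,H}; under {G,H} L still reaches {J} ∋ J.
L↔J cannot be blocked by any observed set — no back-door set.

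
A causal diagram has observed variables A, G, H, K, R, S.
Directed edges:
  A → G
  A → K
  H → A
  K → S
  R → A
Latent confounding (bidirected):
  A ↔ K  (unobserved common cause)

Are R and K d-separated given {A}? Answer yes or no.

No — R and K are d-connected given {A}.

Bayes-Ball from R | {A} reaches {H,K,S}.
K ∈ reach(R|{A}) ⇒ R ⊥̸ K | {A}.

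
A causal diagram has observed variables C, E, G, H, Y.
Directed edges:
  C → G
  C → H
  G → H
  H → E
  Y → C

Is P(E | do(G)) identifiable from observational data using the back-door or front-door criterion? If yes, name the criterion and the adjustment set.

P(E|do(G)): backdoor, adjust for {C}.

desc(G)\{G}={E,H}; candidates ⊆ {C,Y}.
size 0: {}; under {} G still reaches {C,E,H,Y} ∋ E.
{C}: G⊥E given {C} in G with G→· removed — back-door holds.
P(E|do(G)) = Σ_{C} P(E|G,C)·P(C).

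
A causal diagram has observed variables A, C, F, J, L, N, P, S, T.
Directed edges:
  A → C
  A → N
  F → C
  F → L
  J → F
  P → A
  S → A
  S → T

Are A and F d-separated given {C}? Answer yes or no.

Bayes-Ball from A | {C} reaches {F,J,L,N,P,S,T}.
F ∈ reach(A|{C}) ⇒ A ⊥̸ F | {C}.

No — A and F are d-connected given {C}.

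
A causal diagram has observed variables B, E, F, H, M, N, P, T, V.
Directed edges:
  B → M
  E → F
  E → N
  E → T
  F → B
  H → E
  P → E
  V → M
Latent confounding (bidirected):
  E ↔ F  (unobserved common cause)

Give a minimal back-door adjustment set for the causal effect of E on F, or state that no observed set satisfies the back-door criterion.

desc(E)\{E}={B,F,M,N,T}; candidates ⊆ {H,P,V}.
E↔F: latent back-door arc(s) into E.
size 0: {}; under {} E still reaches {B,F,H,M,P} ∋ F.
size 1: {H}, {P}, {V}; under {H} E still reaches {B,F,M,P} ∋ F.
size 2: {H,P}, {H,V}, {P,V}; under {H,P} E still reaches {B,F,M} ∋ F.
E↔F cannot be blocked by any observed set — no back-door set.

E→F: no observed back-door set.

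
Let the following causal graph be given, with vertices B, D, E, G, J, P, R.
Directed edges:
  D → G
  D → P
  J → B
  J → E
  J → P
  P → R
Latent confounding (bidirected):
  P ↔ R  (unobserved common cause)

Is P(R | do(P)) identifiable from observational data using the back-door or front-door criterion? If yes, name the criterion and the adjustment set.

P(R|do(P)): not identifiable (no BD/FD set).

desc(P)\{P}={R}; candidates ⊆ {B,D,E,G,J}.
P↔R: latent back-door arc(s) into P.
size 0: {}; under {} P still reaches {B,D,E,G,J,R} ∋ R.
size 1: {B}, {D}, {E} …(+2); under {B} P still reaches {D,E,G,J,R} ∋ R.
size 2: {B,D}, {B,E}, {B,G} …(+7); under {B,D} P still reaches {E,J,R} ∋ R.
P↔R cannot be blocked by any observed set — no back-door set.
No mediator lies on a directed P→…→R path.
Neither criterion identifies P(R|do(P)) in this graph.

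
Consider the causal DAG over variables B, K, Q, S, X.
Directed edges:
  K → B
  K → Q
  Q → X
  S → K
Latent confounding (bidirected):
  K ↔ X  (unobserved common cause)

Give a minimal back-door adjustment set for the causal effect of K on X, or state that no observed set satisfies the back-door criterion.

desc(K)\{K}={B,Q,X}; candidates ⊆ {S}.
K↔X: latent back-door arc(s) into K.
size 0: {}; under {} K still reaches {S,X} ∋ X.
size 1: {S}; under {S} K still reaches {X} ∋ X.
K↔X cannot be blocked by any observed set — no back-door set.

K→X: no observed back-door set.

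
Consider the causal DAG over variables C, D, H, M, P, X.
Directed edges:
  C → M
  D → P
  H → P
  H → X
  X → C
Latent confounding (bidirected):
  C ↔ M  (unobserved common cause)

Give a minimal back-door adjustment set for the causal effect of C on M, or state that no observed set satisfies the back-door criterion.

C→M: no observed back-door set.

desc(C)\{C}={M}; candidates ⊆ {D,H,P,X}.
C↔M: latent back-door arc(s) into C.
size 0: {}; under {} C still reaches {H,M,P,X} ∋ M.
size 1: {D}, {H}, {P} …(+1); under {D} C still reaches {H,M,P,X} ∋ M.
size 2: {D,H}, {D,P}, {D,X} …(+3); under {D,H} C still reaches {M,X} ∋ M.
C↔M cannot be blocked by any observed set — no back-door set.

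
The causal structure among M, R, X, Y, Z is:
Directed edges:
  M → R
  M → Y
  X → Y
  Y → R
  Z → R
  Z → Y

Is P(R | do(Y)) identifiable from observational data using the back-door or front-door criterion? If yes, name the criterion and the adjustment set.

desc(Y)\{Y}={R}; candidates ⊆ {M,X,Z}.
size 0: {}; under {} Y still reaches {M,R,X,Z} ∋ R.
size 1: {M}, {X}, {Z}; under {M} Y still reaches {R,X,Z} ∋ R.
{M,Z}: Y⊥R given {M,Z} in G with Y→· removed — back-door holds.
P(R|do(Y)) = Σ_{M,Z} P(R|Y,M,Z)·P(M,Z).

P(R|do(Y)): backdoor, adjust for {M, Z}.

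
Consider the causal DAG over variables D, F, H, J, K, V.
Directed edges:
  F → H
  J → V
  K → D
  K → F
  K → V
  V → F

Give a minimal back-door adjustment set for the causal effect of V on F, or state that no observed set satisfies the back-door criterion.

desc(V)\{V}={F,H}; candidates ⊆ {D,J,K}.
size 0: {}; under {} V still reaches {D,F,H,J,K} ∋ F.
{K}: V⊥F given {K} in G with V→· removed — back-door holds.

V→F: minimal back-door set {K}.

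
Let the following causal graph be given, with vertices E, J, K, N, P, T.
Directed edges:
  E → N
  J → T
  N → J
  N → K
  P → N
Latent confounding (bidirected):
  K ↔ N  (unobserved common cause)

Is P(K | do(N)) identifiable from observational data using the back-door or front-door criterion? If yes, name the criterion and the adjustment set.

P(K|do(N)): not identifiable (no BD/FD set).

desc(N)\{N}={J,K,T}; candidates ⊆ {E,P}.
N↔K: latent back-door arc(s) into N.
size 0: {}; under {} N still reaches {E,K,P} ∋ K.
size 1: {E}, {P}; under {E} N still reaches {K,P} ∋ K.
size 2: {E,P}; under {E,P} N still reaches {K} ∋ K.
N↔K cannot be blocked by any observed set — no back-door set.
No mediator lies on a directed N→…→K path.
Neither criterion identifies P(K|do(N)) in this graph.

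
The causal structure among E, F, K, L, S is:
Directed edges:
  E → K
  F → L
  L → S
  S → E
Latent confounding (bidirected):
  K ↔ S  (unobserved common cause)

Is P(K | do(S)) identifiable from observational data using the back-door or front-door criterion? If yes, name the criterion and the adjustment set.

P(K|do(S)): frontdoor, adjust for {E}.

desc(S)\{S}={E,K}; candidates ⊆ {F,L}.
S↔K: latent back-door arc(s) into S.
size 0: {}; under {} S still reaches {F,K,L} ∋ K.
size 1: {F}, {L}; under {F} S still reaches {K,L} ∋ K.
size 2: {F,L}; under {F,L} S still reaches {K} ∋ K.
S↔K cannot be blocked by any observed set — no back-door set.
{E}: (i) intercepts every directed S→K path; (ii) no back-door S→{E}; (iii) {S} blocks every back-door {E}→K. Front-door holds.
P(K|do(S)) = Σ_{E} P(E|S) Σ_{S'} P(K|E,S')P(S').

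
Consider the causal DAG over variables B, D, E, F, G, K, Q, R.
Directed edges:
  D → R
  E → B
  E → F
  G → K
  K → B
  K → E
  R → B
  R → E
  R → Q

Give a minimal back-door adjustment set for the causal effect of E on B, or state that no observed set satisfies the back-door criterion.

desc(E)\{E}={B,F}; candidates ⊆ {D,G,K,Q,R}.
size 0: {}; under {} E still reaches {B,D,G,K,Q,R} ∋ B.
size 1: {D}, {G}, {K} …(+2); under {D} E still reaches {B,G,K,Q,R} ∋ B.
{K,R}: E⊥B given {K,R} in G with E→· removed — back-door holds.

E→B: minimal back-door set {K, R}.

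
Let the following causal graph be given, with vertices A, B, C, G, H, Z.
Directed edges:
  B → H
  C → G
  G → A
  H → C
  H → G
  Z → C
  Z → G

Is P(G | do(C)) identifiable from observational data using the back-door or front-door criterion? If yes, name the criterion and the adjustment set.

desc(C)\{C}={A,G}; candidates ⊆ {B,H,Z}.
size 0: {}; under {} C still reaches {A,B,G,H,Z} ∋ G.
size 1: {B}, {H}, {Z}; under {B} C still reaches {A,G,H,Z} ∋ G.
{H,Z}: C⊥G given {H,Z} in G with C→· removed — back-door holds.
P(G|do(C)) = Σ_{H,Z} P(G|C,H,Z)·P(H,Z).

P(G|do(C)): backdoor, adjust for {H, Z}.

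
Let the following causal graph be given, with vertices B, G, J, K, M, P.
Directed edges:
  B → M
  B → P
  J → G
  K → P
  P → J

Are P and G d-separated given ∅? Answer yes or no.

Bayes-Ball from P | ∅ reaches {B,G,J,K,M}.
G ∈ reach(P|∅) ⇒ P ⊥̸ G | ∅.

No — P and G are d-connected given ∅.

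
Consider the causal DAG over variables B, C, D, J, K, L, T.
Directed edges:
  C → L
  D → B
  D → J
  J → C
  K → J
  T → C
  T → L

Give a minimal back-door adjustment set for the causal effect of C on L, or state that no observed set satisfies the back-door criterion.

desc(C)\{C}={L}; candidates ⊆ {B,D,J,K,T}.
size 0: {}; under {} C still reaches {B,D,J,K,L,T} ∋ L.
{T}: C⊥L given {T} in G with C→· removed — back-door holds.

C→L: minimal back-door set {T}.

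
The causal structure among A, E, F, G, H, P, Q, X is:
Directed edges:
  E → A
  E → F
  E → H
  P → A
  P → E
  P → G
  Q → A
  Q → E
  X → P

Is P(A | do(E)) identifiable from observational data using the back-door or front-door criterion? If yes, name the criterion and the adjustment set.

desc(E)\{E}={A,F,H}; candidates ⊆ {G,P,Q,X}.
size 0: {}; under {} E still reaches {A,G,P,Q,X} ∋ A.
size 1: {G}, {P}, {Q} …(+1); under {G} E still reaches {A,P,Q,X} ∋ A.
{P,Q}: E⊥A given {P,Q} in G with E→· removed — back-door holds.
P(A|do(E)) = Σ_{P,Q} P(A|E,P,Q)·P(P,Q).

P(A|do(E)): backdoor, adjust for {P, Q}.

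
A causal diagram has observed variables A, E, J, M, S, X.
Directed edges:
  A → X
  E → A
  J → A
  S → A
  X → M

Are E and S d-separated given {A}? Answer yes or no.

Bayes-Ball from E | {A} reaches {J,S}.
S ∈ reach(E|{A}) ⇒ E ⊥̸ S | {A}.

No — E and S are d-connected given {A}.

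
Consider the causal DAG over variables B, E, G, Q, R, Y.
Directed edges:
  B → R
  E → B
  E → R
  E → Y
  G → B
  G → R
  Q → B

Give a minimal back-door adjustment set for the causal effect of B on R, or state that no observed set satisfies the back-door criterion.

desc(B)\{B}={R}; candidates ⊆ {E,G,Q,Y}.
size 0: {}; under {} B still reaches {E,G,Q,R,Y} ∋ R.
size 1: {E}, {G}, {Q} …(+1); under {E} B still reaches {G,Q,R} ∋ R.
{E,G}: B⊥R given {E,G} in G with B→· removed — back-door holds.

B→R: minimal back-door set {E, G}.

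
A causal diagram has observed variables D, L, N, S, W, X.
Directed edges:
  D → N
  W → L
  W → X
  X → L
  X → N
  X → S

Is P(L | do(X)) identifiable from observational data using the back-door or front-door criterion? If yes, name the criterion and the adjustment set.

desc(X)\{X}={L,N,S}; candidates ⊆ {D,W}.
size 0: {}; under {} X still reaches {L,W} ∋ L.
{W}: X⊥L given {W} in G with X→· removed — back-door holds.
P(L|do(X)) = Σ_{W} P(L|X,W)·P(W).

P(L|do(X)): backdoor, adjust for {W}.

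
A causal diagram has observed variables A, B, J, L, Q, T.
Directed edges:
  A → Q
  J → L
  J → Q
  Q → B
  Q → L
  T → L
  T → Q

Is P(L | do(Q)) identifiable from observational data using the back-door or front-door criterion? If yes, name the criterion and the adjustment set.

desc(Q)\{Q}={B,L}; candidates ⊆ {A,J,T}.
size 0: {}; under {} Q still reaches {A,J,L,T} ∋ L.
size 1: {A}, {J}, {T}; under {A} Q still reaches {J,L,T} ∋ L.
{J,T}: Q⊥L given {J,T} in G with Q→· removed — back-door holds.
P(L|do(Q)) = Σ_{J,T} P(L|Q,J,T)·P(J,T).

P(L|do(Q)): backdoor, adjust for {J, T}.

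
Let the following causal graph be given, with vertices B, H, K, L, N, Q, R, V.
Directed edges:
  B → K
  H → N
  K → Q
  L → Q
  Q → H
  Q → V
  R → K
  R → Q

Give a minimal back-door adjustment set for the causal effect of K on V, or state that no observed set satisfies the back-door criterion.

K→V: minimal back-door set {R}.

desc(K)\{K}={H,N,Q,V}; candidates ⊆ {B,L,R}.
size 0: {}; under {} K still reaches {B,H,N,Q,R,V} ∋ V.
{R}: K⊥V given {R} in G with K→· removed — back-door holds.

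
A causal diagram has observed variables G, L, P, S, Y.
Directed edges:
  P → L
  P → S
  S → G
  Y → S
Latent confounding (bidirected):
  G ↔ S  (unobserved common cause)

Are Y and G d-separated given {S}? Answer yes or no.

No — Y and G are d-connected given {S}.

Bayes-Ball from Y | {S} reaches {G,L,P}.
G ∈ reach(Y|{S}) ⇒ Y ⊥̸ G | {S}.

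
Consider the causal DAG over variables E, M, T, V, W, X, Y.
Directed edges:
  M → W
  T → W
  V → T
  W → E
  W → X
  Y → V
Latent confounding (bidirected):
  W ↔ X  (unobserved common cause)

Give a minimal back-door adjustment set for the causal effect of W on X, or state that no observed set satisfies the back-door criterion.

W→X: no observed back-door set.

desc(W)\{W}={E,X}; candidates ⊆ {M,T,V,Y}.
W↔X: latent back-door arc(s) into W.
size 0: {}; under {} W still reaches {M,T,V,X,Y} ∋ X.
size 1: {M}, {T}, {V} …(+1); under {M} W still reaches {T,V,X,Y} ∋ X.
size 2: {M,T}, {M,V}, {M,Y} …(+3); under {M,T} W still reaches {X} ∋ X.
W↔X cannot be blocked by any observed set — no back-door set.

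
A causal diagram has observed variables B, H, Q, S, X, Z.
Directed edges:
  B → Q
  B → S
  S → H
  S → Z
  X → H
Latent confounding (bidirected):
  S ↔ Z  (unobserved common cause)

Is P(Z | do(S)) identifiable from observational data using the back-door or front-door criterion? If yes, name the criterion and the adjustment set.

desc(S)\{S}={H,Z}; candidates ⊆ {B,Q,X}.
S↔Z: latent back-door arc(s) into S.
size 0: {}; under {} S still reaches {B,Q,Z} ∋ Z.
size 1: {B}, {Q}, {X}; under {B} S still reaches {Z} ∋ Z.
size 2: {B,Q}, {B,X}, {Q,X}; under {B,Q} S still reaches {Z} ∋ Z.
S↔Z cannot be blocked by any observed set — no back-door set.
No mediator lies on a directed S→…→Z path.
Neither criterion identifies P(Z|do(S)) in this graph.

P(Z|do(S)): not identifiable (no BD/FD set).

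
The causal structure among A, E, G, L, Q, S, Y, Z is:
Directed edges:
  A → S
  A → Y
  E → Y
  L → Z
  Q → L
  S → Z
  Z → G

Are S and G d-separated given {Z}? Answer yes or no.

Yes — S ⊥ G | {Z}.

Bayes-Ball from S | {Z} reaches {A,L,Q,Y}.
G ∉ reach(S|{Z}) ⇒ S ⊥ G | {Z}.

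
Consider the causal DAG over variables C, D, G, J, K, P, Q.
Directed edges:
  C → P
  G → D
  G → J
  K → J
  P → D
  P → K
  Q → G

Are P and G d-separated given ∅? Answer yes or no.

Yes — P ⊥ G | ∅.

Bayes-Ball from P | ∅ reaches {C,D,J,K}.
G ∉ reach(P|∅) ⇒ P ⊥ G | ∅.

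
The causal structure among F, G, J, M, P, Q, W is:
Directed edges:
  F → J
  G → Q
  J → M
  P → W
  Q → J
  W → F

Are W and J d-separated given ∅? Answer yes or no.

No — W and J are d-connected given ∅.

Bayes-Ball from W | ∅ reaches {F,J,M,P}.
J ∈ reach(W|∅) ⇒ W ⊥̸ J | ∅.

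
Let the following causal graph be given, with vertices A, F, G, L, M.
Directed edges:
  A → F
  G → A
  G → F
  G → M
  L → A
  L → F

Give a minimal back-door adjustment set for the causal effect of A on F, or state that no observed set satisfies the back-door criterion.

A→F: minimal back-door set {G, L}.

desc(A)\{A}={F}; candidates ⊆ {G,L,M}.
size 0: {}; under {} A still reaches {F,G,L,M} ∋ F.
size 1: {G}, {L}, {M}; under {G} A still reaches {F,L} ∋ F.
{G,L}: A⊥F given {G,L} in G with A→· removed — back-door holds.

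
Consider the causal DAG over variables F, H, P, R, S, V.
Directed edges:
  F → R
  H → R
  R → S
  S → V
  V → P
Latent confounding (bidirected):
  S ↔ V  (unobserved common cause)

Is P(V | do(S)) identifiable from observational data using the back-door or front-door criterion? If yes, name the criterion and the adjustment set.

desc(S)\{S}={P,V}; candidates ⊆ {F,H,R}.
S↔V: latent back-door arc(s) into S.
size 0: {}; under {} S still reaches {F,H,P,R,V} ∋ V.
size 1: {F}, {H}, {R}; under {F} S still reaches {H,P,R,V} ∋ V.
size 2: {F,H}, {F,R}, {H,R}; under {F,H} S still reaches {P,R,V} ∋ V.
S↔V cannot be blocked by any observed set — no back-door set.
No mediator lies on a directed S→…→V path.
Neither criterion identifies P(V|do(S)) in this graph.

P(V|do(S)): not identifiable (no BD/FD set).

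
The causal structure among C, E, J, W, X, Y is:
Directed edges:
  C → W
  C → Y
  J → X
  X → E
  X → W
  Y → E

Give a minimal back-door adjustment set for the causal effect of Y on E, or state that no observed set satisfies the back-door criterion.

desc(Y)\{Y}={E}; candidates ⊆ {C,J,W,X}.
∅: Y⊥E given ∅ in G with Y→· removed — back-door holds.

Y→E: minimal back-door set ∅.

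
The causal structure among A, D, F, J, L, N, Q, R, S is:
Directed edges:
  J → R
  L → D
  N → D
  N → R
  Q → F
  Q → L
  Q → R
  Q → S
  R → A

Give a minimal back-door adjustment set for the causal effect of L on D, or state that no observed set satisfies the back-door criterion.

desc(L)\{L}={D}; candidates ⊆ {A,F,J,N,Q,R,S}.
∅: L⊥D given ∅ in G with L→· removed — back-door holds.

L→D: minimal back-door set ∅.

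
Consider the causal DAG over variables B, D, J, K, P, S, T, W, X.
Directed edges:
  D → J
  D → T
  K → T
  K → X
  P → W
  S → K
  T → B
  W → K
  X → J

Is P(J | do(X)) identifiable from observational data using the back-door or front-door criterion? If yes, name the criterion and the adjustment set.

desc(X)\{X}={J}; candidates ⊆ {B,D,K,P,S,T,W}.
∅: X⊥J given ∅ in G with X→· removed — back-door holds.
P(J|do(X)) = P(J|X) — no adjustment needed.

P(J|do(X)): backdoor, adjust for ∅.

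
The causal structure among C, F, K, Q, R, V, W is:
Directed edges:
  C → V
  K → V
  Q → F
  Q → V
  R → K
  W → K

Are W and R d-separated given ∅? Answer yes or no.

Bayes-Ball from W | ∅ reaches {K,V}.
R ∉ reach(W|∅) ⇒ W ⊥ R | ∅.

Yes — W ⊥ R | ∅.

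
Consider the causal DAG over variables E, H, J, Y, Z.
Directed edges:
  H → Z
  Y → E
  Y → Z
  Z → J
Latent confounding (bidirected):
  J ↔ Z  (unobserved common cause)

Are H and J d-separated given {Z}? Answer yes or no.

Bayes-Ball from H | {Z} reaches {E,J,Y}.
J ∈ reach(H|{Z}) ⇒ H ⊥̸ J | {Z}.

No — H and J are d-connected given {Z}.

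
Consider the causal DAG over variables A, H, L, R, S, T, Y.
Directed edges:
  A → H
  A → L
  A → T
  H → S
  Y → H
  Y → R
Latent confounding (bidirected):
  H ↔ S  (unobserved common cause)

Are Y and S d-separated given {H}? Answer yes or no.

No — Y and S are d-connected given {H}.

Bayes-Ball from Y | {H} reaches {A,L,R,S,T}.
S ∈ reach(Y|{H}) ⇒ Y ⊥̸ S | {H}.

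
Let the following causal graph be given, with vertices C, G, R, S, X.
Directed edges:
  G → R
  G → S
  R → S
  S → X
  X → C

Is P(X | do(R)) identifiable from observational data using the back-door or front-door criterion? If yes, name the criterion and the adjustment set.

P(X|do(R)): backdoor, adjust for {G}.

desc(R)\{R}={C,S,X}; candidates ⊆ {G}.
size 0: {}; under {} R still reaches {C,G,S,X} ∋ X.
{G}: R⊥X given {G} in G with R→· removed — back-door holds.
P(X|do(R)) = Σ_{G} P(X|R,G)·P(G).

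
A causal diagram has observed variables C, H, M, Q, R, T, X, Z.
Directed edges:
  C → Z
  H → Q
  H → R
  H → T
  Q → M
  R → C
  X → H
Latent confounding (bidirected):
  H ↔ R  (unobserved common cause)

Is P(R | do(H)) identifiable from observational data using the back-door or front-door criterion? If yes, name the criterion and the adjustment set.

P(R|do(H)): not identifiable (no BD/FD set).

desc(H)\{H}={C,M,Q,R,T,Z}; candidates ⊆ {X}.
H↔R: latent back-door arc(s) into H.
size 0: {}; under {} H still reaches {C,R,X,Z} ∋ R.
size 1: {X}; under {X} H still reaches {C,R,Z} ∋ R.
H↔R cannot be blocked by any observed set — no back-door set.
No mediator lies on a directed H→…→R path.
Neither criterion identifies P(R|do(H)) in this graph.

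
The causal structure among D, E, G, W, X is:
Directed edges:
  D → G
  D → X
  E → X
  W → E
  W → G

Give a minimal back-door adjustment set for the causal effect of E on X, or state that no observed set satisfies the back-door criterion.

E→X: minimal back-door set ∅.

desc(E)\{E}={X}; candidates ⊆ {D,G,W}.
∅: E⊥X given ∅ in G with E→· removed — back-door holds.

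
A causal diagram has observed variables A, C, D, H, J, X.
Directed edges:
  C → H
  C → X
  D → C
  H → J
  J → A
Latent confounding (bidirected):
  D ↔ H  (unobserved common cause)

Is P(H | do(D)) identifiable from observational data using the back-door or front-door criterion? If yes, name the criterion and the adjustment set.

P(H|do(D)): frontdoor, adjust for {C}.

desc(D)\{D}={A,C,H,J,X}; candidates ⊆ {—}.
D↔H: latent back-door arc(s) into D.
size 0: {}; under {} D still reaches {A,H,J} ∋ H.
D↔H cannot be blocked by any observed set — no back-door set.
{C}: (i) intercepts every directed D→H path; (ii) no back-door D→{C}; (iii) {D} blocks every back-door {C}→H. Front-door holds.
P(H|do(D)) = Σ_{C} P(C|D) Σ_{D'} P(H|C,D')P(D').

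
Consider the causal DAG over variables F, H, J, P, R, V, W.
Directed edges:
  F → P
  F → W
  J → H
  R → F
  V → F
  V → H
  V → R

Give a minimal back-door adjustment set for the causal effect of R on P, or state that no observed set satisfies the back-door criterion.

R→P: minimal back-door set {V}.

desc(R)\{R}={F,P,W}; candidates ⊆ {H,J,V}.
size 0: {}; under {} R still reaches {F,H,P,V,W} ∋ P.
{V}: R⊥P given {V} in G with R→· removed — back-door holds.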